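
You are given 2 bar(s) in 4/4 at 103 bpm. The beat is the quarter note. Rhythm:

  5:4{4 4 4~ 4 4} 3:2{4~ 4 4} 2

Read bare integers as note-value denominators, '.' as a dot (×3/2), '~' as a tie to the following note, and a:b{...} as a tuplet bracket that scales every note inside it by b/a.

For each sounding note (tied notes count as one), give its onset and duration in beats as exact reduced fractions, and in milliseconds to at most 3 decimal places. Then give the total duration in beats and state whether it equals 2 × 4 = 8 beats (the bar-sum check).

1) 0.0ms=0b +466.019ms=4/5b
2) 466.019ms=4/5b +466.019ms=4/5b
3) 932.039ms=8/5b +932.039ms=8/5b
4) 1864.078ms=16/5b +466.019ms=4/5b
5) 2330.097ms=4b +776.699ms=4/3b
6) 3106.796ms=16/3b +388.35ms=2/3b
7) 3495.146ms=6b +1165.049ms=2b
Σ=8b of 8 (103bpm 4/4) — PASS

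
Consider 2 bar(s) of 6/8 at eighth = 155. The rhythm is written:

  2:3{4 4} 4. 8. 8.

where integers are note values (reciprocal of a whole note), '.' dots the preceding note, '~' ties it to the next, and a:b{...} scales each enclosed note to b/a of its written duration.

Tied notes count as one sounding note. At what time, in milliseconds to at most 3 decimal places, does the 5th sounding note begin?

note 5 onset = 21/2b = 4064.516ms

1. 0.0ms @ 0 + 1161.29ms (3)
2. 1161.29ms @ 3 + 1161.29ms (3)
3. 2322.581ms @ 6 + 1161.29ms (3)
4. 3483.871ms @ 9 + 580.645ms (3/2)
5. 4064.516ms @ 21/2 + 580.645ms (3/2)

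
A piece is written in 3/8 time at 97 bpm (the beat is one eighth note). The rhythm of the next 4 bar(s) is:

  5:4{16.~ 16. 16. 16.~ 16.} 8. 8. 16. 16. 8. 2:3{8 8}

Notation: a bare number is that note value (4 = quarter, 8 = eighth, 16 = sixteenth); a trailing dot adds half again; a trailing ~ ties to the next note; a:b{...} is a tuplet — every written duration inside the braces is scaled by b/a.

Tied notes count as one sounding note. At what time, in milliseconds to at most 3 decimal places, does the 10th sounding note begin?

note 10 onset = 21/2b = 6494.845ms

1. 0.0ms @ 0 + 742.268ms (6/5)
2. 742.268ms @ 6/5 + 371.134ms (3/5)
3. 1113.402ms @ 9/5 + 742.268ms (6/5)
4. 1855.67ms @ 3 + 927.835ms (3/2)
5. 2783.505ms @ 9/2 + 927.835ms (3/2)
6. 3711.34ms @ 6 + 463.918ms (3/4)
7. 4175.258ms @ 27/4 + 463.918ms (3/4)
8. 4639.175ms @ 15/2 + 927.835ms (3/2)
9. 5567.01ms @ 9 + 927.835ms (3/2)
10. 6494.845ms @ 21/2 + 927.835ms (3/2)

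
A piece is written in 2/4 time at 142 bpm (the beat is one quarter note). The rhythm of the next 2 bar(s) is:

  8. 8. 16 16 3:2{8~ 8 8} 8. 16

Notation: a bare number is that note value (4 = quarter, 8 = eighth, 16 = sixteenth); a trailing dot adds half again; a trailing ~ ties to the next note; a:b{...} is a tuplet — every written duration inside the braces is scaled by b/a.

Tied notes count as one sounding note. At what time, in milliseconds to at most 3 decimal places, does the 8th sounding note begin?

1. 0.0ms @ 0 + 316.901ms (3/4)
2. 316.901ms @ 3/4 + 316.901ms (3/4)
3. 633.803ms @ 3/2 + 105.634ms (1/4)
4. 739.437ms @ 7/4 + 105.634ms (1/4)
5. 845.07ms @ 2 + 281.69ms (2/3)
6. 1126.761ms @ 8/3 + 140.845ms (1/3)
7. 1267.606ms @ 3 + 316.901ms (3/4)
8. 1584.507ms @ 15/4 + 105.634ms (1/4)

note 8 onset = 15/4b = 1584.507ms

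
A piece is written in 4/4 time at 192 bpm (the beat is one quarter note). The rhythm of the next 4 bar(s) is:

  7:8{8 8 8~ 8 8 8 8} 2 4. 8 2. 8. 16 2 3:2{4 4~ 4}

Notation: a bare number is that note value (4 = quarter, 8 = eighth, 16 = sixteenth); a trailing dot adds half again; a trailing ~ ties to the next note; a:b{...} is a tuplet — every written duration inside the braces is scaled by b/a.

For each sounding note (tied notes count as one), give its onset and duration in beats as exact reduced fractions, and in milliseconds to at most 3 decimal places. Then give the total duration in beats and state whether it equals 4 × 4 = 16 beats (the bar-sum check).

1) 0.0ms=0b +178.571ms=4/7b
2) 178.571ms=4/7b +178.571ms=4/7b
3) 357.143ms=8/7b +357.143ms=8/7b
4) 714.286ms=16/7b +178.571ms=4/7b
5) 892.857ms=20/7b +178.571ms=4/7b
6) 1071.429ms=24/7b +178.571ms=4/7b
7) 1250.0ms=4b +625.0ms=2b
8) 1875.0ms=6b +468.75ms=3/2b
9) 2343.75ms=15/2b +156.25ms=1/2b
10) 2500.0ms=8b +937.5ms=3b
11) 3437.5ms=11b +234.375ms=3/4b
12) 3671.875ms=47/4b +78.125ms=1/4b
13) 3750.0ms=12b +625.0ms=2b
14) 4375.0ms=14b +208.333ms=2/3b
15) 4583.333ms=44/3b +416.667ms=4/3b
Σ=16b of 16 (192bpm 4/4) — PASS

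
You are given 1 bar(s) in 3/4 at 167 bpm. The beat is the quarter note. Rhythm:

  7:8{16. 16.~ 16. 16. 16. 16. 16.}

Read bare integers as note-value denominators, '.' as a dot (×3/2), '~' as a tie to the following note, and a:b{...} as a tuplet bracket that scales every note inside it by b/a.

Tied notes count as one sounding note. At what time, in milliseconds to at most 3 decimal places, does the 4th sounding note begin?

note 4 onset = 12/7b = 615.911ms

1. 0.0ms @ 0 + 153.978ms (3/7)
2. 153.978ms @ 3/7 + 307.956ms (6/7)
3. 461.933ms @ 9/7 + 153.978ms (3/7)
4. 615.911ms @ 12/7 + 153.978ms (3/7)
5. 769.889ms @ 15/7 + 153.978ms (3/7)
6. 923.867ms @ 18/7 + 153.978ms (3/7)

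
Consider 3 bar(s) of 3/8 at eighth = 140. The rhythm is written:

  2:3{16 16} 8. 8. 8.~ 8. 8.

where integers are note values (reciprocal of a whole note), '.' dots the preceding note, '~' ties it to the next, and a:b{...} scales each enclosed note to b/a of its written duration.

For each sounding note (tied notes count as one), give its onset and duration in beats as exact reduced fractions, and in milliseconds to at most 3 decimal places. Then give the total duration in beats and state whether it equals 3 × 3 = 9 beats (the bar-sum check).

1) 0.0ms=0b +321.429ms=3/4b
2) 321.429ms=3/4b +321.429ms=3/4b
3) 642.857ms=3/2b +642.857ms=3/2b
4) 1285.714ms=3b +642.857ms=3/2b
5) 1928.571ms=9/2b +1285.714ms=3b
6) 3214.286ms=15/2b +642.857ms=3/2b
Σ=9b of 9 (140bpm 3/8) — PASS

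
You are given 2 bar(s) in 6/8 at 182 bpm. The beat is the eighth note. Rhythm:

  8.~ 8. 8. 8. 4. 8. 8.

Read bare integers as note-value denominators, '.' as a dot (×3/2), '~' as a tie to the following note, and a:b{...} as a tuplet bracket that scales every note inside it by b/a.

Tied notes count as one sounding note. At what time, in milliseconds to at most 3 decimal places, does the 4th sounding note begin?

note 4 onset = 6b = 1978.022ms

1. 0.0ms @ 0 + 989.011ms (3)
2. 989.011ms @ 3 + 494.505ms (3/2)
3. 1483.516ms @ 9/2 + 494.505ms (3/2)
4. 1978.022ms @ 6 + 989.011ms (3)
5. 2967.033ms @ 9 + 494.505ms (3/2)
6. 3461.538ms @ 21/2 + 494.505ms (3/2)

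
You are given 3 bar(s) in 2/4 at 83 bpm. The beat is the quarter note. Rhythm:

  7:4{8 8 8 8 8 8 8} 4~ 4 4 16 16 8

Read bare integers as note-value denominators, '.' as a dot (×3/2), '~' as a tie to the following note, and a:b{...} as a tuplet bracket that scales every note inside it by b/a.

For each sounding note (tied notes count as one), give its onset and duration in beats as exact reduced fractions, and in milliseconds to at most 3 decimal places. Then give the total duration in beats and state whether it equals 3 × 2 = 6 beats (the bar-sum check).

1) 0.0ms=0b +206.54ms=2/7b
2) 206.54ms=2/7b +206.54ms=2/7b
3) 413.081ms=4/7b +206.54ms=2/7b
4) 619.621ms=6/7b +206.54ms=2/7b
5) 826.162ms=8/7b +206.54ms=2/7b
6) 1032.702ms=10/7b +206.54ms=2/7b
7) 1239.243ms=12/7b +206.54ms=2/7b
8) 1445.783ms=2b +1445.783ms=2b
9) 2891.566ms=4b +722.892ms=1b
10) 3614.458ms=5b +180.723ms=1/4b
11) 3795.181ms=21/4b +180.723ms=1/4b
12) 3975.904ms=11/2b +361.446ms=1/2b
Σ=6b of 6 (83bpm 2/4) — PASS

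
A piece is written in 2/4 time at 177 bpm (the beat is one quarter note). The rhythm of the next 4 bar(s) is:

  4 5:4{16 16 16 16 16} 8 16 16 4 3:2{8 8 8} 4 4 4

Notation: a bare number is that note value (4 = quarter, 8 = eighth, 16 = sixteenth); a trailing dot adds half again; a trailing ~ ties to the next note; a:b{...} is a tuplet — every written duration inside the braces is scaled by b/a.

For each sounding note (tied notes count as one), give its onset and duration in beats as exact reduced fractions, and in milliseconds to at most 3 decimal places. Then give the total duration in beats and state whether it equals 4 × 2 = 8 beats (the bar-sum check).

1) 0.0ms=0b +338.983ms=1b
2) 338.983ms=1b +67.797ms=1/5b
3) 406.78ms=6/5b +67.797ms=1/5b
4) 474.576ms=7/5b +67.797ms=1/5b
5) 542.373ms=8/5b +67.797ms=1/5b
6) 610.169ms=9/5b +67.797ms=1/5b
7) 677.966ms=2b +169.492ms=1/2b
8) 847.458ms=5/2b +84.746ms=1/4b
9) 932.203ms=11/4b +84.746ms=1/4b
10) 1016.949ms=3b +338.983ms=1b
11) 1355.932ms=4b +112.994ms=1/3b
12) 1468.927ms=13/3b +112.994ms=1/3b
13) 1581.921ms=14/3b +112.994ms=1/3b
14) 1694.915ms=5b +338.983ms=1b
15) 2033.898ms=6b +338.983ms=1b
16) 2372.881ms=7b +338.983ms=1b
Σ=8b of 8 (177bpm 2/4) — PASS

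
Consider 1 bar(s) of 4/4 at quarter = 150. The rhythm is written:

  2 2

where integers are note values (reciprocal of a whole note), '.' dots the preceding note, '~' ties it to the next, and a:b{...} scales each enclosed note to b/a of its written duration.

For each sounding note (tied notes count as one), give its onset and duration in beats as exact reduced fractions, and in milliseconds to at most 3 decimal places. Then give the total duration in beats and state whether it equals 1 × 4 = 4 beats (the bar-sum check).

1) 0.0ms=0b +800.0ms=2b
2) 800.0ms=2b +800.0ms=2b
Σ=4b of 4 (150bpm 4/4) — PASS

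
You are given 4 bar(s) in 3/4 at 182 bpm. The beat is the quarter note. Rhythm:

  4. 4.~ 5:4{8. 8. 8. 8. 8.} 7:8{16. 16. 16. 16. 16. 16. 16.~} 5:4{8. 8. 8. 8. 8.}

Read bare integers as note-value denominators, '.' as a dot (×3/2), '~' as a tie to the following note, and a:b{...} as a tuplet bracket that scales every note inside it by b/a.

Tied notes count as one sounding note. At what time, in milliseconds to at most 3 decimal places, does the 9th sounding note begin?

note 9 onset = 48/7b = 2260.597ms

1. 0.0ms @ 0 + 494.505ms (3/2)
2. 494.505ms @ 3/2 + 692.308ms (21/10)
3. 1186.813ms @ 18/5 + 197.802ms (3/5)
4. 1384.615ms @ 21/5 + 197.802ms (3/5)
5. 1582.418ms @ 24/5 + 197.802ms (3/5)
6. 1780.22ms @ 27/5 + 197.802ms (3/5)
7. 1978.022ms @ 6 + 141.287ms (3/7)
8. 2119.309ms @ 45/7 + 141.287ms (3/7)
9. 2260.597ms @ 48/7 + 141.287ms (3/7)
10. 2401.884ms @ 51/7 + 141.287ms (3/7)
11. 2543.171ms @ 54/7 + 141.287ms (3/7)
12. 2684.458ms @ 57/7 + 141.287ms (3/7)
13. 2825.746ms @ 60/7 + 339.089ms (36/35)
14. 3164.835ms @ 48/5 + 197.802ms (3/5)
15. 3362.637ms @ 51/5 + 197.802ms (3/5)
16. 3560.44ms @ 54/5 + 197.802ms (3/5)
17. 3758.242ms @ 57/5 + 197.802ms (3/5)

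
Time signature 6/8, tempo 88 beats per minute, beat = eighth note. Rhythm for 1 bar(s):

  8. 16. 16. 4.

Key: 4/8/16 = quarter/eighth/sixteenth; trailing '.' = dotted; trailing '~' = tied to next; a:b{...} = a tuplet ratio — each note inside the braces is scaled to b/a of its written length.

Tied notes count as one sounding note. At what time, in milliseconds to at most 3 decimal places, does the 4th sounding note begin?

note 4 onset = 3b = 2045.455ms

1. 0.0ms @ 0 + 1022.727ms (3/2)
2. 1022.727ms @ 3/2 + 511.364ms (3/4)
3. 1534.091ms @ 9/4 + 511.364ms (3/4)
4. 2045.455ms @ 3 + 2045.455ms (3)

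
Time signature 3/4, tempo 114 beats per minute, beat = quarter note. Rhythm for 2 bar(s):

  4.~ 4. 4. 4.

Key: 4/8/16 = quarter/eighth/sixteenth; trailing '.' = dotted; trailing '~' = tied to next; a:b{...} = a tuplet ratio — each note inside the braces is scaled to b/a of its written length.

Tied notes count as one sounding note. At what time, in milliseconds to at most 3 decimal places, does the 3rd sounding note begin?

1. 0.0ms @ 0 + 1578.947ms (3)
2. 1578.947ms @ 3 + 789.474ms (3/2)
3. 2368.421ms @ 9/2 + 789.474ms (3/2)

note 3 onset = 9/2b = 2368.421ms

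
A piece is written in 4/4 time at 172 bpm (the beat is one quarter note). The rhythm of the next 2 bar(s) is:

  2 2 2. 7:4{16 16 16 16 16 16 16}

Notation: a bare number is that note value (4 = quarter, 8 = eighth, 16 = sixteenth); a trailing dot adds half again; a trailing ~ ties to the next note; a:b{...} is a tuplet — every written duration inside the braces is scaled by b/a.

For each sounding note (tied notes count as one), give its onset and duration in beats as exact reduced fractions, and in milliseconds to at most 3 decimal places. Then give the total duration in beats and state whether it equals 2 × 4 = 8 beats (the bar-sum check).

1) 0.0ms=0b +697.674ms=2b
2) 697.674ms=2b +697.674ms=2b
3) 1395.349ms=4b +1046.512ms=3b
4) 2441.86ms=7b +49.834ms=1/7b
5) 2491.694ms=50/7b +49.834ms=1/7b
6) 2541.528ms=51/7b +49.834ms=1/7b
7) 2591.362ms=52/7b +49.834ms=1/7b
8) 2641.196ms=53/7b +49.834ms=1/7b
9) 2691.03ms=54/7b +49.834ms=1/7b
10) 2740.864ms=55/7b +49.834ms=1/7b
Σ=8b of 8 (172bpm 4/4) — PASS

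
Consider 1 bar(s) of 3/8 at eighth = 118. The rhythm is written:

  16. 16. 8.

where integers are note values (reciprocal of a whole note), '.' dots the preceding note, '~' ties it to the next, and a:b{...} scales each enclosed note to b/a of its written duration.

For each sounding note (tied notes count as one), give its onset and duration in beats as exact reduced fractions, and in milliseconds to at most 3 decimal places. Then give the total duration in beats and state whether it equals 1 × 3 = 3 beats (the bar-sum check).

1) 0.0ms=0b +381.356ms=3/4b
2) 381.356ms=3/4b +381.356ms=3/4b
3) 762.712ms=3/2b +762.712ms=3/2b
Σ=3b of 3 (118bpm 3/8) — PASS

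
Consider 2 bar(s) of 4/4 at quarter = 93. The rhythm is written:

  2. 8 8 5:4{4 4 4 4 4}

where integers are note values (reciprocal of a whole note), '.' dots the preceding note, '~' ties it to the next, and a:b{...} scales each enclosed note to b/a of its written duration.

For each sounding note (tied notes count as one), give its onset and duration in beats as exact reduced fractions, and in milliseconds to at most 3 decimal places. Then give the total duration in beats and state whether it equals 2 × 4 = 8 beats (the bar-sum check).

1) 0.0ms=0b +1935.484ms=3b
2) 1935.484ms=3b +322.581ms=1/2b
3) 2258.065ms=7/2b +322.581ms=1/2b
4) 2580.645ms=4b +516.129ms=4/5b
5) 3096.774ms=24/5b +516.129ms=4/5b
6) 3612.903ms=28/5b +516.129ms=4/5b
7) 4129.032ms=32/5b +516.129ms=4/5b
8) 4645.161ms=36/5b +516.129ms=4/5b
Σ=8b of 8 (93bpm 4/4) — PASS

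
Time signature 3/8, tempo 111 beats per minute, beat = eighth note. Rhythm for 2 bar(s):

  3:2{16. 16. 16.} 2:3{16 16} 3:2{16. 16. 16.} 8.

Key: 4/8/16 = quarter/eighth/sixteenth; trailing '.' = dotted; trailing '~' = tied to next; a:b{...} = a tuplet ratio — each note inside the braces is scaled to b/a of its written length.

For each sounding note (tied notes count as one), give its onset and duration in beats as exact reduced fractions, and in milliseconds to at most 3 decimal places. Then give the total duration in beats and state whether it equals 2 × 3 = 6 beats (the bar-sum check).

1) 0.0ms=0b +270.27ms=1/2b
2) 270.27ms=1/2b +270.27ms=1/2b
3) 540.541ms=1b +270.27ms=1/2b
4) 810.811ms=3/2b +405.405ms=3/4b
5) 1216.216ms=9/4b +405.405ms=3/4b
6) 1621.622ms=3b +270.27ms=1/2b
7) 1891.892ms=7/2b +270.27ms=1/2b
8) 2162.162ms=4b +270.27ms=1/2b
9) 2432.432ms=9/2b +810.811ms=3/2b
Σ=6b of 6 (111bpm 3/8) — PASS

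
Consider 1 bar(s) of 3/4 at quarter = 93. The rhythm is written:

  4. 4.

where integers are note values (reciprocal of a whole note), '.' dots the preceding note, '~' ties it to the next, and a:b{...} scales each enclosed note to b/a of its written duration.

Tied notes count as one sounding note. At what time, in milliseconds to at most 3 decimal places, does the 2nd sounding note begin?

note 2 onset = 3/2b = 967.742ms

1. 0.0ms @ 0 + 967.742ms (3/2)
2. 967.742ms @ 3/2 + 967.742ms (3/2)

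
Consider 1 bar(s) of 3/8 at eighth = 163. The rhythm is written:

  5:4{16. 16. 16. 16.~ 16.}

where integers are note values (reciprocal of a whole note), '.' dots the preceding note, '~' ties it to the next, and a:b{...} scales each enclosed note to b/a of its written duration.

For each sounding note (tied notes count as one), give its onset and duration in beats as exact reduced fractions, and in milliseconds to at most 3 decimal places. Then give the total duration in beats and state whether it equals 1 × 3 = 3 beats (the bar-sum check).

1) 0.0ms=0b +220.859ms=3/5b
2) 220.859ms=3/5b +220.859ms=3/5b
3) 441.718ms=6/5b +220.859ms=3/5b
4) 662.577ms=9/5b +441.718ms=6/5b
Σ=3b of 3 (163bpm 3/8) — PASS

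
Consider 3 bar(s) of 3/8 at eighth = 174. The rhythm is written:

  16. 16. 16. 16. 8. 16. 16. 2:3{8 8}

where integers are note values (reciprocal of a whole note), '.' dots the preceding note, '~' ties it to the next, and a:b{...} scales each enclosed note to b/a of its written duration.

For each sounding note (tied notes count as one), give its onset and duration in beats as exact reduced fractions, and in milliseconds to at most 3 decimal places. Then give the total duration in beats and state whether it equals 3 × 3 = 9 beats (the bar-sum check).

1) 0.0ms=0b +258.621ms=3/4b
2) 258.621ms=3/4b +258.621ms=3/4b
3) 517.241ms=3/2b +258.621ms=3/4b
4) 775.862ms=9/4b +258.621ms=3/4b
5) 1034.483ms=3b +517.241ms=3/2b
6) 1551.724ms=9/2b +258.621ms=3/4b
7) 1810.345ms=21/4b +258.621ms=3/4b
8) 2068.966ms=6b +517.241ms=3/2b
9) 2586.207ms=15/2b +517.241ms=3/2b
Σ=9b of 9 (174bpm 3/8) — PASS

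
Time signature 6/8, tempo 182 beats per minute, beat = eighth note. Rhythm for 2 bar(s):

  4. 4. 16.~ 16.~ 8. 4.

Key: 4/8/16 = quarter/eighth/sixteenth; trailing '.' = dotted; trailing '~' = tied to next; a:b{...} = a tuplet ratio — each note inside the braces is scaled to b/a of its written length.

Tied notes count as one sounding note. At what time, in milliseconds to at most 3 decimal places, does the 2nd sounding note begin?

note 2 onset = 3b = 989.011ms

1. 0.0ms @ 0 + 989.011ms (3)
2. 989.011ms @ 3 + 989.011ms (3)
3. 1978.022ms @ 6 + 989.011ms (3)
4. 2967.033ms @ 9 + 989.011ms (3)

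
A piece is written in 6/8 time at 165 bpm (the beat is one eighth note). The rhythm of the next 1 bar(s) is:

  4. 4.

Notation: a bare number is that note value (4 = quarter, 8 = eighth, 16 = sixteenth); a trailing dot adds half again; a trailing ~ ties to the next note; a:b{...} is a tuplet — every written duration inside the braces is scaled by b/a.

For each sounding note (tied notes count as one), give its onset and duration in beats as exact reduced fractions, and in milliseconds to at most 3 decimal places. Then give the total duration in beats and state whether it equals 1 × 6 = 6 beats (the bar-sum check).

1) 0.0ms=0b +1090.909ms=3b
2) 1090.909ms=3b +1090.909ms=3b
Σ=6b of 6 (165bpm 6/8) — PASS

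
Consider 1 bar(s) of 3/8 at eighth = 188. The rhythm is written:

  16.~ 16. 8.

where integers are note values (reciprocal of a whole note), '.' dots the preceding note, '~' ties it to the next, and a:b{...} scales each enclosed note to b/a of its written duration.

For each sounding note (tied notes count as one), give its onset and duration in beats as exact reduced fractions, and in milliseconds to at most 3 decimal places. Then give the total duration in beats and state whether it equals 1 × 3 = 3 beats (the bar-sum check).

1) 0.0ms=0b +478.723ms=3/2b
2) 478.723ms=3/2b +478.723ms=3/2b
Σ=3b of 3 (188bpm 3/8) — PASS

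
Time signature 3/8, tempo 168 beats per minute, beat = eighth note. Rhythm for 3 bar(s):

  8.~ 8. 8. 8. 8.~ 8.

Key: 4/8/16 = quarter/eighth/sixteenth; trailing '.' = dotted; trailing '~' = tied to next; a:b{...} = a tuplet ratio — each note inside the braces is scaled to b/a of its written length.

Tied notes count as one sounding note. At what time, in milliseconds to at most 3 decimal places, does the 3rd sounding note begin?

1. 0.0ms @ 0 + 1071.429ms (3)
2. 1071.429ms @ 3 + 535.714ms (3/2)
3. 1607.143ms @ 9/2 + 535.714ms (3/2)
4. 2142.857ms @ 6 + 1071.429ms (3)

note 3 onset = 9/2b = 1607.143ms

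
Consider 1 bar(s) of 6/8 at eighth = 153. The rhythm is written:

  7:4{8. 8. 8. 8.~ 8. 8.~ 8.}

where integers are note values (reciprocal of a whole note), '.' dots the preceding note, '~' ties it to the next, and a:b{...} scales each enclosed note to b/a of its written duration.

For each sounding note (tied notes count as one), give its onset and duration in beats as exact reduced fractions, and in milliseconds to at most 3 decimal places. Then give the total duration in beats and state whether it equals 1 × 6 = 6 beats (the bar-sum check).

1) 0.0ms=0b +336.134ms=6/7b
2) 336.134ms=6/7b +336.134ms=6/7b
3) 672.269ms=12/7b +336.134ms=6/7b
4) 1008.403ms=18/7b +672.269ms=12/7b
5) 1680.672ms=30/7b +672.269ms=12/7b
Σ=6b of 6 (153bpm 6/8) — PASS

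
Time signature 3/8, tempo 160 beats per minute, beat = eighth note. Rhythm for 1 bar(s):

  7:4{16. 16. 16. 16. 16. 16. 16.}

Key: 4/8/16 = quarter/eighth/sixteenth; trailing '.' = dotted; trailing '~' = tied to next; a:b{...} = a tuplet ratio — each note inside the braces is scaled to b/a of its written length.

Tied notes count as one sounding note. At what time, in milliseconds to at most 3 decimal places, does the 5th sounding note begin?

1. 0.0ms @ 0 + 160.714ms (3/7)
2. 160.714ms @ 3/7 + 160.714ms (3/7)
3. 321.429ms @ 6/7 + 160.714ms (3/7)
4. 482.143ms @ 9/7 + 160.714ms (3/7)
5. 642.857ms @ 12/7 + 160.714ms (3/7)
6. 803.571ms @ 15/7 + 160.714ms (3/7)
7. 964.286ms @ 18/7 + 160.714ms (3/7)

note 5 onset = 12/7b = 642.857ms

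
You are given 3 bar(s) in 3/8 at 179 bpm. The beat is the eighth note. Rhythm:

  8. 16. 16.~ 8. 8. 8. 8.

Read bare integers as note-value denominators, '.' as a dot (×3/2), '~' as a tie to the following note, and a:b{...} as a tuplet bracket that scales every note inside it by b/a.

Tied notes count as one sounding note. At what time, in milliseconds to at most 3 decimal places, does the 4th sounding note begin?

1. 0.0ms @ 0 + 502.793ms (3/2)
2. 502.793ms @ 3/2 + 251.397ms (3/4)
3. 754.19ms @ 9/4 + 754.19ms (9/4)
4. 1508.38ms @ 9/2 + 502.793ms (3/2)
5. 2011.173ms @ 6 + 502.793ms (3/2)
6. 2513.966ms @ 15/2 + 502.793ms (3/2)

note 4 onset = 9/2b = 1508.38ms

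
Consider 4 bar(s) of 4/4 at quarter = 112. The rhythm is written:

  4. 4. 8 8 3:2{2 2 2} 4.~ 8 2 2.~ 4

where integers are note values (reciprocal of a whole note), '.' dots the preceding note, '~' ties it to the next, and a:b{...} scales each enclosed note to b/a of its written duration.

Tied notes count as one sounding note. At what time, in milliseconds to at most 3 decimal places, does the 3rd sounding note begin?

note 3 onset = 3b = 1607.143ms

1. 0.0ms @ 0 + 803.571ms (3/2)
2. 803.571ms @ 3/2 + 803.571ms (3/2)
3. 1607.143ms @ 3 + 267.857ms (1/2)
4. 1875.0ms @ 7/2 + 267.857ms (1/2)
5. 2142.857ms @ 4 + 714.286ms (4/3)
6. 2857.143ms @ 16/3 + 714.286ms (4/3)
7. 3571.429ms @ 20/3 + 714.286ms (4/3)
8. 4285.714ms @ 8 + 1071.429ms (2)
9. 5357.143ms @ 10 + 1071.429ms (2)
10. 6428.571ms @ 12 + 2142.857ms (4)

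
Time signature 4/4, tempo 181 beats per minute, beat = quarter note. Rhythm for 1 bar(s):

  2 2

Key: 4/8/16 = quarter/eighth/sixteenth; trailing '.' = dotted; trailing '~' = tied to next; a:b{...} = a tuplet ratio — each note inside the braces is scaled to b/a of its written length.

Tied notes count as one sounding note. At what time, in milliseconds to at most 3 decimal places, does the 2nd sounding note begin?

note 2 onset = 2b = 662.983ms

1. 0.0ms @ 0 + 662.983ms (2)
2. 662.983ms @ 2 + 662.983ms (2)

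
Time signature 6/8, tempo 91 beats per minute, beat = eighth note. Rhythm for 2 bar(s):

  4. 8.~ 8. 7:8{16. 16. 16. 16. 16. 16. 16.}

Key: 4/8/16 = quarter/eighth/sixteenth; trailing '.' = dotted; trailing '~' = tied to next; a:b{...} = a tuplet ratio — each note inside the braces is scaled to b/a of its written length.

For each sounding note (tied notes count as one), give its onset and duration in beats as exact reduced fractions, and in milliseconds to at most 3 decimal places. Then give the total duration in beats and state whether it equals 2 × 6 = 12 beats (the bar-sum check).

1) 0.0ms=0b +1978.022ms=3b
2) 1978.022ms=3b +1978.022ms=3b
3) 3956.044ms=6b +565.149ms=6/7b
4) 4521.193ms=48/7b +565.149ms=6/7b
5) 5086.342ms=54/7b +565.149ms=6/7b
6) 5651.491ms=60/7b +565.149ms=6/7b
7) 6216.641ms=66/7b +565.149ms=6/7b
8) 6781.79ms=72/7b +565.149ms=6/7b
9) 7346.939ms=78/7b +565.149ms=6/7b
Σ=12b of 12 (91bpm 6/8) — PASS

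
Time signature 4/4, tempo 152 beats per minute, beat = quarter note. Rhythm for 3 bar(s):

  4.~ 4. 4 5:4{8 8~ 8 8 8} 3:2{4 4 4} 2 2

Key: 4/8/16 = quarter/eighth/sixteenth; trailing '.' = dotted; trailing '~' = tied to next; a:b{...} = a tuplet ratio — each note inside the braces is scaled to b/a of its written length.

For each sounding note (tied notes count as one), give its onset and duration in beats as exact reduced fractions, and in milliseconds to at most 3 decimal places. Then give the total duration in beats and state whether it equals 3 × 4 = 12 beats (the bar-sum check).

1) 0.0ms=0b +1184.211ms=3b
2) 1184.211ms=3b +394.737ms=1b
3) 1578.947ms=4b +157.895ms=2/5b
4) 1736.842ms=22/5b +315.789ms=4/5b
5) 2052.632ms=26/5b +157.895ms=2/5b
6) 2210.526ms=28/5b +157.895ms=2/5b
7) 2368.421ms=6b +263.158ms=2/3b
8) 2631.579ms=20/3b +263.158ms=2/3b
9) 2894.737ms=22/3b +263.158ms=2/3b
10) 3157.895ms=8b +789.474ms=2b
11) 3947.368ms=10b +789.474ms=2b
Σ=12b of 12 (152bpm 4/4) — PASS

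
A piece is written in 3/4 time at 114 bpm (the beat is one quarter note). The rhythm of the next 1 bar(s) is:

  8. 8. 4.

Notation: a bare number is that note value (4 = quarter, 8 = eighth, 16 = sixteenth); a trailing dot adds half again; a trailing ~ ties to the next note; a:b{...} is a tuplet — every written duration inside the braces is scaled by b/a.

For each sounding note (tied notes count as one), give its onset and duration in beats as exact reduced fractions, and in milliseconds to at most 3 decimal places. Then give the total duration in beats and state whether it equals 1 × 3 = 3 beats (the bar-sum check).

1) 0.0ms=0b +394.737ms=3/4b
2) 394.737ms=3/4b +394.737ms=3/4b
3) 789.474ms=3/2b +789.474ms=3/2b
Σ=3b of 3 (114bpm 3/4) — PASS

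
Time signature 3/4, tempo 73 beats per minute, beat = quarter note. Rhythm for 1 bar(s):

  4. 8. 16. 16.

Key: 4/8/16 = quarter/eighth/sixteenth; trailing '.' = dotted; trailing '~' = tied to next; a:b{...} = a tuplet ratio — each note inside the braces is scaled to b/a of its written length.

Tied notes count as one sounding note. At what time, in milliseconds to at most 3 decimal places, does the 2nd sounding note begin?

1. 0.0ms @ 0 + 1232.877ms (3/2)
2. 1232.877ms @ 3/2 + 616.438ms (3/4)
3. 1849.315ms @ 9/4 + 308.219ms (3/8)
4. 2157.534ms @ 21/8 + 308.219ms (3/8)

note 2 onset = 3/2b = 1232.877ms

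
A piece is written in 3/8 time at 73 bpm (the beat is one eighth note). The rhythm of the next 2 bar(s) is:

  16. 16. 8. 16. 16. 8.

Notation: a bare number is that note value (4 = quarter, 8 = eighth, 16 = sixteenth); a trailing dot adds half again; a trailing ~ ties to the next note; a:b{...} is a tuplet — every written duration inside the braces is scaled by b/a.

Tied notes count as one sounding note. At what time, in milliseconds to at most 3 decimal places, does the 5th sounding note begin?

1. 0.0ms @ 0 + 616.438ms (3/4)
2. 616.438ms @ 3/4 + 616.438ms (3/4)
3. 1232.877ms @ 3/2 + 1232.877ms (3/2)
4. 2465.753ms @ 3 + 616.438ms (3/4)
5. 3082.192ms @ 15/4 + 616.438ms (3/4)
6. 3698.63ms @ 9/2 + 1232.877ms (3/2)

note 5 onset = 15/4b = 3082.192ms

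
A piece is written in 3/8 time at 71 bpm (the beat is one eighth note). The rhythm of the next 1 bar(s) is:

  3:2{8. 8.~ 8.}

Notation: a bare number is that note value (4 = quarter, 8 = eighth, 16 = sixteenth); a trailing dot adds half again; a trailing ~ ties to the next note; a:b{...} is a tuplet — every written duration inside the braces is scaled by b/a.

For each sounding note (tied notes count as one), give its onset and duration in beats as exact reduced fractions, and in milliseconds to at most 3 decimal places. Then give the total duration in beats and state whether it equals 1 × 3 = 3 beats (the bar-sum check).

1) 0.0ms=0b +845.07ms=1b
2) 845.07ms=1b +1690.141ms=2b
Σ=3b of 3 (71bpm 3/8) — PASS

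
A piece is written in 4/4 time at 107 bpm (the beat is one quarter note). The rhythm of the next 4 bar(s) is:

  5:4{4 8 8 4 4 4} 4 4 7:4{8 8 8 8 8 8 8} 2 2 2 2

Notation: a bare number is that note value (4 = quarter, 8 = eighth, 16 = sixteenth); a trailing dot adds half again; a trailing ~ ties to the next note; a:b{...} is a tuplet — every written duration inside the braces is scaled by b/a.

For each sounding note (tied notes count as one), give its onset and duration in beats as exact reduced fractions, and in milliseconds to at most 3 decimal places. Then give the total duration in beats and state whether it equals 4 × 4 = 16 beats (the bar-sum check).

1) 0.0ms=0b +448.598ms=4/5b
2) 448.598ms=4/5b +224.299ms=2/5b
3) 672.897ms=6/5b +224.299ms=2/5b
4) 897.196ms=8/5b +448.598ms=4/5b
5) 1345.794ms=12/5b +448.598ms=4/5b
6) 1794.393ms=16/5b +448.598ms=4/5b
7) 2242.991ms=4b +560.748ms=1b
8) 2803.738ms=5b +560.748ms=1b
9) 3364.486ms=6b +160.214ms=2/7b
10) 3524.7ms=44/7b +160.214ms=2/7b
11) 3684.913ms=46/7b +160.214ms=2/7b
12) 3845.127ms=48/7b +160.214ms=2/7b
13) 4005.34ms=50/7b +160.214ms=2/7b
14) 4165.554ms=52/7b +160.214ms=2/7b
15) 4325.768ms=54/7b +160.214ms=2/7b
16) 4485.981ms=8b +1121.495ms=2b
17) 5607.477ms=10b +1121.495ms=2b
18) 6728.972ms=12b +1121.495ms=2b
19) 7850.467ms=14b +1121.495ms=2b
Σ=16b of 16 (107bpm 4/4) — PASS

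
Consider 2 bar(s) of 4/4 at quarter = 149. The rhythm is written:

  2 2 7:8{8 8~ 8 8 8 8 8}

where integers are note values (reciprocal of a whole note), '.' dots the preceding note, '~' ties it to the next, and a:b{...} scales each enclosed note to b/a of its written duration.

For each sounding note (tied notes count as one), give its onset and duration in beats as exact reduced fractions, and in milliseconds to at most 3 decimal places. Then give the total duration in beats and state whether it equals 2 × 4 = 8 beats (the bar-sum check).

1) 0.0ms=0b +805.369ms=2b
2) 805.369ms=2b +805.369ms=2b
3) 1610.738ms=4b +230.105ms=4/7b
4) 1840.844ms=32/7b +460.211ms=8/7b
5) 2301.055ms=40/7b +230.105ms=4/7b
6) 2531.16ms=44/7b +230.105ms=4/7b
7) 2761.266ms=48/7b +230.105ms=4/7b
8) 2991.371ms=52/7b +230.105ms=4/7b
Σ=8b of 8 (149bpm 4/4) — PASS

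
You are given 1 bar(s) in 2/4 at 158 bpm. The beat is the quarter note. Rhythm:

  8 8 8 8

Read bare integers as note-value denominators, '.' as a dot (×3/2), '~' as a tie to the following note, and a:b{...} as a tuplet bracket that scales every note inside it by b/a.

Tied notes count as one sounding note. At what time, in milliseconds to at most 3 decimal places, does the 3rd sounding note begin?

1. 0.0ms @ 0 + 189.873ms (1/2)
2. 189.873ms @ 1/2 + 189.873ms (1/2)
3. 379.747ms @ 1 + 189.873ms (1/2)
4. 569.62ms @ 3/2 + 189.873ms (1/2)

note 3 onset = 1b = 379.747ms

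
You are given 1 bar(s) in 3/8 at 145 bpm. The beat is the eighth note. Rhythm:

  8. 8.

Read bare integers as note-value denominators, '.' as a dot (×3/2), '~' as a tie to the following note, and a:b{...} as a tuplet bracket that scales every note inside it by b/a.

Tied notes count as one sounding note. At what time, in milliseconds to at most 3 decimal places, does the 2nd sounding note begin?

note 2 onset = 3/2b = 620.69ms

1. 0.0ms @ 0 + 620.69ms (3/2)
2. 620.69ms @ 3/2 + 620.69ms (3/2)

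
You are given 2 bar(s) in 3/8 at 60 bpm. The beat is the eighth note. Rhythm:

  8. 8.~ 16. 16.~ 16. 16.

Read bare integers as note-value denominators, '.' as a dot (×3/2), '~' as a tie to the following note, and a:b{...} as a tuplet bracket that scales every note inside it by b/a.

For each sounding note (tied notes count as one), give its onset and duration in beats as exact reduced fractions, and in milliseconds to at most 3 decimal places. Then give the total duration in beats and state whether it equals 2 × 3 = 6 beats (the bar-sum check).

1) 0.0ms=0b +1500.0ms=3/2b
2) 1500.0ms=3/2b +2250.0ms=9/4b
3) 3750.0ms=15/4b +1500.0ms=3/2b
4) 5250.0ms=21/4b +750.0ms=3/4b
Σ=6b of 6 (60bpm 3/8) — PASS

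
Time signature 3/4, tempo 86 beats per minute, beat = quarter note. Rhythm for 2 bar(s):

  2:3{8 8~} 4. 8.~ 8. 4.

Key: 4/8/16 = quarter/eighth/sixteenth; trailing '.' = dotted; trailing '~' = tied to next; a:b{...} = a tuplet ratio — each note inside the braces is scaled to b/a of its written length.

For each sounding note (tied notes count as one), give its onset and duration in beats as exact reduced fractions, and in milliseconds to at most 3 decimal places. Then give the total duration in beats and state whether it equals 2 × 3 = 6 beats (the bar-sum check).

1) 0.0ms=0b +523.256ms=3/4b
2) 523.256ms=3/4b +1569.767ms=9/4b
3) 2093.023ms=3b +1046.512ms=3/2b
4) 3139.535ms=9/2b +1046.512ms=3/2b
Σ=6b of 6 (86bpm 3/4) — PASS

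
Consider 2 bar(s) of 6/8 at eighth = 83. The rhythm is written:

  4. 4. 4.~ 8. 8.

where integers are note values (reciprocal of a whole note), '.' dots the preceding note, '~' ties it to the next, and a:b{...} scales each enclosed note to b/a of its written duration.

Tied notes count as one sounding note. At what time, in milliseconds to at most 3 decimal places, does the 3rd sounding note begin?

1. 0.0ms @ 0 + 2168.675ms (3)
2. 2168.675ms @ 3 + 2168.675ms (3)
3. 4337.349ms @ 6 + 3253.012ms (9/2)
4. 7590.361ms @ 21/2 + 1084.337ms (3/2)

note 3 onset = 6b = 4337.349ms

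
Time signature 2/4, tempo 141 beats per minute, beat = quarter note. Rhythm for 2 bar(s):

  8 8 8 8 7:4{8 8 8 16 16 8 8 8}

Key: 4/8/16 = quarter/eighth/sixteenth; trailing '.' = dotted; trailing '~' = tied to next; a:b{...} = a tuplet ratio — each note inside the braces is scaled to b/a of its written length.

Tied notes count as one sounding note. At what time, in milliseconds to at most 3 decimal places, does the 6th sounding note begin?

1. 0.0ms @ 0 + 212.766ms (1/2)
2. 212.766ms @ 1/2 + 212.766ms (1/2)
3. 425.532ms @ 1 + 212.766ms (1/2)
4. 638.298ms @ 3/2 + 212.766ms (1/2)
5. 851.064ms @ 2 + 121.581ms (2/7)
6. 972.644ms @ 16/7 + 121.581ms (2/7)
7. 1094.225ms @ 18/7 + 121.581ms (2/7)
8. 1215.805ms @ 20/7 + 60.79ms (1/7)
9. 1276.596ms @ 3 + 60.79ms (1/7)
10. 1337.386ms @ 22/7 + 121.581ms (2/7)
11. 1458.967ms @ 24/7 + 121.581ms (2/7)
12. 1580.547ms @ 26/7 + 121.581ms (2/7)

note 6 onset = 16/7b = 972.644ms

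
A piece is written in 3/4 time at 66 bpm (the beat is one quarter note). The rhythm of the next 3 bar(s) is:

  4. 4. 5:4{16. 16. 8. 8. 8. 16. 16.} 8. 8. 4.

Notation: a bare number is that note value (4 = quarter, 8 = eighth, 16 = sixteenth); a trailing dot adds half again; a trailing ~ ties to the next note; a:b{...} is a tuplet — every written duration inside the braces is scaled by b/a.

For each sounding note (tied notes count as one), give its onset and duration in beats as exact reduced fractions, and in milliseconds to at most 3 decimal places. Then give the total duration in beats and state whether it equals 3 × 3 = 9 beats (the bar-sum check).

1) 0.0ms=0b +1363.636ms=3/2b
2) 1363.636ms=3/2b +1363.636ms=3/2b
3) 2727.273ms=3b +272.727ms=3/10b
4) 3000.0ms=33/10b +272.727ms=3/10b
5) 3272.727ms=18/5b +545.455ms=3/5b
6) 3818.182ms=21/5b +545.455ms=3/5b
7) 4363.636ms=24/5b +545.455ms=3/5b
8) 4909.091ms=27/5b +272.727ms=3/10b
9) 5181.818ms=57/10b +272.727ms=3/10b
10) 5454.545ms=6b +681.818ms=3/4b
11) 6136.364ms=27/4b +681.818ms=3/4b
12) 6818.182ms=15/2b +1363.636ms=3/2b
Σ=9b of 9 (66bpm 3/4) — PASS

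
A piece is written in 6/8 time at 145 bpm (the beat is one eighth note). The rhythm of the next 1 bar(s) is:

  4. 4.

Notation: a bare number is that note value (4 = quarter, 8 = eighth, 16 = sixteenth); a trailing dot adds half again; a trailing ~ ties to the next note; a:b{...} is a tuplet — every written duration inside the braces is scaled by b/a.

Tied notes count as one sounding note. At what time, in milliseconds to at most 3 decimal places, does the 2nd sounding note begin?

note 2 onset = 3b = 1241.379ms

1. 0.0ms @ 0 + 1241.379ms (3)
2. 1241.379ms @ 3 + 1241.379ms (3)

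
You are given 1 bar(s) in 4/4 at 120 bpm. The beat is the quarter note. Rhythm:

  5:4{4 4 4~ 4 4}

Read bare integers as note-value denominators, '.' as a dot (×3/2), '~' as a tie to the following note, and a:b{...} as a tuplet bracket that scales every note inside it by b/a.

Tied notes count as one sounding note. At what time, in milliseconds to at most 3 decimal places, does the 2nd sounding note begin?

note 2 onset = 4/5b = 400.0ms

1. 0.0ms @ 0 + 400.0ms (4/5)
2. 400.0ms @ 4/5 + 400.0ms (4/5)
3. 800.0ms @ 8/5 + 800.0ms (8/5)
4. 1600.0ms @ 16/5 + 400.0ms (4/5)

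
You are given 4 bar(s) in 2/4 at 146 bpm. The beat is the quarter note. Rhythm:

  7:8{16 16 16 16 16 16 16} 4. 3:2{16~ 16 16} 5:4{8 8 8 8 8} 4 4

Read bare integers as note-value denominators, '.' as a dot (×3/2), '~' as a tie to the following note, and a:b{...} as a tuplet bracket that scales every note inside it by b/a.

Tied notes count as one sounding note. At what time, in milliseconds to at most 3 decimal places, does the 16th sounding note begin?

note 16 onset = 6b = 2465.753ms

1. 0.0ms @ 0 + 117.417ms (2/7)
2. 117.417ms @ 2/7 + 117.417ms (2/7)
3. 234.834ms @ 4/7 + 117.417ms (2/7)
4. 352.25ms @ 6/7 + 117.417ms (2/7)
5. 469.667ms @ 8/7 + 117.417ms (2/7)
6. 587.084ms @ 10/7 + 117.417ms (2/7)
7. 704.501ms @ 12/7 + 117.417ms (2/7)
8. 821.918ms @ 2 + 616.438ms (3/2)
9. 1438.356ms @ 7/2 + 136.986ms (1/3)
10. 1575.342ms @ 23/6 + 68.493ms (1/6)
11. 1643.836ms @ 4 + 164.384ms (2/5)
12. 1808.219ms @ 22/5 + 164.384ms (2/5)
13. 1972.603ms @ 24/5 + 164.384ms (2/5)
14. 2136.986ms @ 26/5 + 164.384ms (2/5)
15. 2301.37ms @ 28/5 + 164.384ms (2/5)
16. 2465.753ms @ 6 + 410.959ms (1)
17. 2876.712ms @ 7 + 410.959ms (1)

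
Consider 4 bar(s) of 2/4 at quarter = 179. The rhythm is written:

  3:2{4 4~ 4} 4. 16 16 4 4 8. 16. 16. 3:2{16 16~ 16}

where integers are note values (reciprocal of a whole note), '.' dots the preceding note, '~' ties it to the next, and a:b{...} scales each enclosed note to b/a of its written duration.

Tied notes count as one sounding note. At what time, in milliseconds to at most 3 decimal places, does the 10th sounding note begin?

1. 0.0ms @ 0 + 223.464ms (2/3)
2. 223.464ms @ 2/3 + 446.927ms (4/3)
3. 670.391ms @ 2 + 502.793ms (3/2)
4. 1173.184ms @ 7/2 + 83.799ms (1/4)
5. 1256.983ms @ 15/4 + 83.799ms (1/4)
6. 1340.782ms @ 4 + 335.196ms (1)
7. 1675.978ms @ 5 + 335.196ms (1)
8. 2011.173ms @ 6 + 251.397ms (3/4)
9. 2262.57ms @ 27/4 + 125.698ms (3/8)
10. 2388.268ms @ 57/8 + 125.698ms (3/8)
11. 2513.966ms @ 15/2 + 55.866ms (1/6)
12. 2569.832ms @ 23/3 + 111.732ms (1/3)

note 10 onset = 57/8b = 2388.268ms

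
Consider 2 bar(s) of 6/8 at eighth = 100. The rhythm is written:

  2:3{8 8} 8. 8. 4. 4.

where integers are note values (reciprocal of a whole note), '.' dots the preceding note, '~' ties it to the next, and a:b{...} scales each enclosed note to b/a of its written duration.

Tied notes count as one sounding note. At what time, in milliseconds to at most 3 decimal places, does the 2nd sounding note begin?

note 2 onset = 3/2b = 900.0ms

1. 0.0ms @ 0 + 900.0ms (3/2)
2. 900.0ms @ 3/2 + 900.0ms (3/2)
3. 1800.0ms @ 3 + 900.0ms (3/2)
4. 2700.0ms @ 9/2 + 900.0ms (3/2)
5. 3600.0ms @ 6 + 1800.0ms (3)
6. 5400.0ms @ 9 + 1800.0ms (3)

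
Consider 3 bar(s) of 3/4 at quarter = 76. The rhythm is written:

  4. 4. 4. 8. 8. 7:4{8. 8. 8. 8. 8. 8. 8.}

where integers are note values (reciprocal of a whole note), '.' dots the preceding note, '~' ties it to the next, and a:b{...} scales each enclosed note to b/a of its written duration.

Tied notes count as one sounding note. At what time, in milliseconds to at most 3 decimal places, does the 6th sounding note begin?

note 6 onset = 6b = 4736.842ms

1. 0.0ms @ 0 + 1184.211ms (3/2)
2. 1184.211ms @ 3/2 + 1184.211ms (3/2)
3. 2368.421ms @ 3 + 1184.211ms (3/2)
4. 3552.632ms @ 9/2 + 592.105ms (3/4)
5. 4144.737ms @ 21/4 + 592.105ms (3/4)
6. 4736.842ms @ 6 + 338.346ms (3/7)
7. 5075.188ms @ 45/7 + 338.346ms (3/7)
8. 5413.534ms @ 48/7 + 338.346ms (3/7)
9. 5751.88ms @ 51/7 + 338.346ms (3/7)
10. 6090.226ms @ 54/7 + 338.346ms (3/7)
11. 6428.571ms @ 57/7 + 338.346ms (3/7)
12. 6766.917ms @ 60/7 + 338.346ms (3/7)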